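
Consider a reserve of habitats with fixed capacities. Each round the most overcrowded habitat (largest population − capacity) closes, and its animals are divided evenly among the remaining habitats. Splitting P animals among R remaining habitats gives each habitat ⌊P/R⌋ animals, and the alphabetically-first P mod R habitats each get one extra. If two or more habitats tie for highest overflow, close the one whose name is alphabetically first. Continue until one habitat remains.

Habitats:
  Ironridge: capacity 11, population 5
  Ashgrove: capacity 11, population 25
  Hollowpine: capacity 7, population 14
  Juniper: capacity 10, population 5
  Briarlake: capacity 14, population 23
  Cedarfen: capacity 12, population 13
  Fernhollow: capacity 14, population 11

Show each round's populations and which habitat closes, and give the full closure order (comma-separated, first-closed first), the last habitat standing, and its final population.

Closure order: Ashgrove, Briarlake, Hollowpine, Cedarfen, Fernhollow, Ironridge
Last habitat: Juniper with 96 animals

Round 1: Ashgrove=25 Briarlake=23 Cedarfen=13 Fernhollow=11 Hollowpine=14 Ironridge=5 Juniper=5 → close Ashgrove (overflow 14)
  25÷6 = 4 each, +1 to first 1
Round 2: Briarlake=28 Cedarfen=17 Fernhollow=15 Hollowpine=18 Ironridge=9 Juniper=9 → close Briarlake (overflow 14)
  28÷5 = 5 each, +1 to first 3
Round 3: Cedarfen=23 Fernhollow=21 Hollowpine=24 Ironridge=14 Juniper=14 → close Hollowpine (overflow 17)
  24÷4 = 6 each, +1 to first 0
Round 4: Cedarfen=29 Fernhollow=27 Ironridge=20 Juniper=20 → close Cedarfen (overflow 17)
  29÷3 = 9 each, +1 to first 2
Round 5: Fernhollow=37 Ironridge=30 Juniper=29 → close Fernhollow (overflow 23)
  37÷2 = 18 each, +1 to first 1
Round 6: Ironridge=49 Juniper=47 → close Ironridge (overflow 38)
  49÷1 = 49 each, +1 to first 0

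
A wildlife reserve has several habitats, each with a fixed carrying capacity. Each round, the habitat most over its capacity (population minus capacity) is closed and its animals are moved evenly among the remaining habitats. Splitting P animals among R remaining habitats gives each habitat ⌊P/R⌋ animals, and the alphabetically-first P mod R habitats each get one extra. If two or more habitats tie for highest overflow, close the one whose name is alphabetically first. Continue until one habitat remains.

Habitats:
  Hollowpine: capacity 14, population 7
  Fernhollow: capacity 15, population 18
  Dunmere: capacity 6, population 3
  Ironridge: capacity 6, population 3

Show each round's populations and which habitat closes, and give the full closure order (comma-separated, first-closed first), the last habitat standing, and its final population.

Round 1: Dunmere=3 Fernhollow=18 Hollowpine=7 Ironridge=3 → close Fernhollow (overflow 3)
  18÷3 = 6 each, +1 to first 0
Round 2: Dunmere=9 Hollowpine=13 Ironridge=9 → close Dunmere (overflow 3)
  9÷2 = 4 each, +1 to first 1
Round 3: Hollowpine=18 Ironridge=13 → close Ironridge (overflow 7)
  13÷1 = 13 each, +1 to first 0

Closure order: Fernhollow, Dunmere, Ironridge
Last habitat: Hollowpine with 31 animals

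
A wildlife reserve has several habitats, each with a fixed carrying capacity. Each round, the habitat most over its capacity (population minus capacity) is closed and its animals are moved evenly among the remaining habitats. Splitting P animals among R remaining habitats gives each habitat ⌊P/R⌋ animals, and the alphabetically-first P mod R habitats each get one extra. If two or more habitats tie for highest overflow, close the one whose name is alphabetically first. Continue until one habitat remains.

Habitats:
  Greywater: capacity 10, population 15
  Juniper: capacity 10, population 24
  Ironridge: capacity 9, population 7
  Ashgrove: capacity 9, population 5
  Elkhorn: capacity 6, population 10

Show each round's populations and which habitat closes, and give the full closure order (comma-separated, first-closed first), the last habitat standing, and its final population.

Round 1: Ashgrove=5 Elkhorn=10 Greywater=15 Ironridge=7 Juniper=24 → close Juniper (overflow 14)
  24÷4 = 6 each, +1 to first 0
Round 2: Ashgrove=11 Elkhorn=16 Greywater=21 Ironridge=13 → close Greywater (overflow 11)
  21÷3 = 7 each, +1 to first 0
Round 3: Ashgrove=18 Elkhorn=23 Ironridge=20 → close Elkhorn (overflow 17)
  23÷2 = 11 each, +1 to first 1
Round 4: Ashgrove=30 Ironridge=31 → close Ironridge (overflow 22)
  31÷1 = 31 each, +1 to first 0

Closure order: Juniper, Greywater, Elkhorn, Ironridge
Last habitat: Ashgrove with 61 animals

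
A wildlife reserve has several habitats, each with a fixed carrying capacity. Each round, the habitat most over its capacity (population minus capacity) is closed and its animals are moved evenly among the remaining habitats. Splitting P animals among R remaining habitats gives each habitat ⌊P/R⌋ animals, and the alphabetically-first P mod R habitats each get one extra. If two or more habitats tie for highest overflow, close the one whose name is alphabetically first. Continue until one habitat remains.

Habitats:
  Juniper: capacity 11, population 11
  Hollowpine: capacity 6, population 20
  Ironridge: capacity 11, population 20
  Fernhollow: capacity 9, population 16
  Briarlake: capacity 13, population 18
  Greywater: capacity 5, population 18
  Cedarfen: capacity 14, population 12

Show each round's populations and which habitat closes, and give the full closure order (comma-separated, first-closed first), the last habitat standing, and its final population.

Round 1: Briarlake=18 Cedarfen=12 Fernhollow=16 Greywater=18 Hollowpine=20 Ironridge=20 Juniper=11 → close Hollowpine (overflow 14)
  20÷6 = 3 each, +1 to first 2
Round 2: Briarlake=22 Cedarfen=16 Fernhollow=19 Greywater=21 Ironridge=23 Juniper=14 → close Greywater (overflow 16)
  21÷5 = 4 each, +1 to first 1
Round 3: Briarlake=27 Cedarfen=20 Fernhollow=23 Ironridge=27 Juniper=18 → close Ironridge (overflow 16)
  27÷4 = 6 each, +1 to first 3
Round 4: Briarlake=34 Cedarfen=27 Fernhollow=30 Juniper=24 → close Briarlake (overflow 21)
  34÷3 = 11 each, +1 to first 1
Round 5: Cedarfen=39 Fernhollow=41 Juniper=35 → close Fernhollow (overflow 32)
  41÷2 = 20 each, +1 to first 1
Round 6: Cedarfen=60 Juniper=55 → close Cedarfen (overflow 46)
  60÷1 = 60 each, +1 to first 0

Closure order: Hollowpine, Greywater, Ironridge, Briarlake, Fernhollow, Cedarfen
Last habitat: Juniper with 115 animals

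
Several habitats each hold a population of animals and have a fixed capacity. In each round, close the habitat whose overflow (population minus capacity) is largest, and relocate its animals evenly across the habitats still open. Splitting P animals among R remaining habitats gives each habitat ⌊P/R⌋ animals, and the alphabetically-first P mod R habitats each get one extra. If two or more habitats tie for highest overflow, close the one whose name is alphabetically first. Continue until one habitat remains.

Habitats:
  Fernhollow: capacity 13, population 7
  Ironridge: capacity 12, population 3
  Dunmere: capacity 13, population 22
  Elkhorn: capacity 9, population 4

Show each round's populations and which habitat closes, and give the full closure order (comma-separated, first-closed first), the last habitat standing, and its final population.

Round 1: Dunmere=22 Elkhorn=4 Fernhollow=7 Ironridge=3 → close Dunmere (overflow 9)
  22÷3 = 7 each, +1 to first 1
Round 2: Elkhorn=12 Fernhollow=14 Ironridge=10 → close Elkhorn (overflow 3)
  12÷2 = 6 each, +1 to first 0
Round 3: Fernhollow=20 Ironridge=16 → close Fernhollow (overflow 7)
  20÷1 = 20 each, +1 to first 0

Closure order: Dunmere, Elkhorn, Fernhollow
Last habitat: Ironridge with 36 animals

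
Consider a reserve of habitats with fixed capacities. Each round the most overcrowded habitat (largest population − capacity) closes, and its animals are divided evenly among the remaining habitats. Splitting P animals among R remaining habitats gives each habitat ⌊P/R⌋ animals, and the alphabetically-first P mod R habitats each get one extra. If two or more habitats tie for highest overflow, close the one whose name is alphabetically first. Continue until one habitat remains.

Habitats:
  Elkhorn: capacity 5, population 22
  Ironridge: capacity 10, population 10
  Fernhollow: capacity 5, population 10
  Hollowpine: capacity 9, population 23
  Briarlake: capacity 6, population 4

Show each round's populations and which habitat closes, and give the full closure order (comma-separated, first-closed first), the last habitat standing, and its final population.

Round 1: Briarlake=4 Elkhorn=22 Fernhollow=10 Hollowpine=23 Ironridge=10 → close Elkhorn (overflow 17)
  22÷4 = 5 each, +1 to first 2
Round 2: Briarlake=10 Fernhollow=16 Hollowpine=28 Ironridge=15 → close Hollowpine (overflow 19)
  28÷3 = 9 each, +1 to first 1
Round 3: Briarlake=20 Fernhollow=25 Ironridge=24 → close Fernhollow (overflow 20)
  25÷2 = 12 each, +1 to first 1
Round 4: Briarlake=33 Ironridge=36 → close Briarlake (overflow 27)
  33÷1 = 33 each, +1 to first 0

Closure order: Elkhorn, Hollowpine, Fernhollow, Briarlake
Last habitat: Ironridge with 69 animals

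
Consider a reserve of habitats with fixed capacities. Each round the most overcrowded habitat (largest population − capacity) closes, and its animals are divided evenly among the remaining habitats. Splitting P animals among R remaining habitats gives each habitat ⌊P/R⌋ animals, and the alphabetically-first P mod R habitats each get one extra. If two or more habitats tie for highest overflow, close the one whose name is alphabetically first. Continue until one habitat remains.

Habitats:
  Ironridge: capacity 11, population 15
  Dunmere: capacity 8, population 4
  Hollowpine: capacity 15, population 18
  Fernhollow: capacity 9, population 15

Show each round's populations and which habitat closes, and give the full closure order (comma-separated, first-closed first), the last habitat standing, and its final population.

Closure order: Fernhollow, Ironridge, Hollowpine
Last habitat: Dunmere with 52 animals

Round 1: Dunmere=4 Fernhollow=15 Hollowpine=18 Ironridge=15 → close Fernhollow (overflow 6)
  15÷3 = 5 each, +1 to first 0
Round 2: Dunmere=9 Hollowpine=23 Ironridge=20 → close Ironridge (overflow 9)
  20÷2 = 10 each, +1 to first 0
Round 3: Dunmere=19 Hollowpine=33 → close Hollowpine (overflow 18)
  33÷1 = 33 each, +1 to first 0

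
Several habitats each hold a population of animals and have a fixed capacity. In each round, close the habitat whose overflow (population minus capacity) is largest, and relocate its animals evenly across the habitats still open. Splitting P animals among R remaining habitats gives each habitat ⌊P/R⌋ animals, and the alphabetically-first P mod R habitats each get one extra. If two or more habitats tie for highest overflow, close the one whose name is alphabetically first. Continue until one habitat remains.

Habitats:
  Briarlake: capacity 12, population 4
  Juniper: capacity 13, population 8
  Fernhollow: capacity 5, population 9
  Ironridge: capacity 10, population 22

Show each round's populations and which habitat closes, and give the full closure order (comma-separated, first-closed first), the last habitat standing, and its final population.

Round 1: Briarlake=4 Fernhollow=9 Ironridge=22 Juniper=8 → close Ironridge (overflow 12)
  22÷3 = 7 each, +1 to first 1
Round 2: Briarlake=12 Fernhollow=16 Juniper=15 → close Fernhollow (overflow 11)
  16÷2 = 8 each, +1 to first 0
Round 3: Briarlake=20 Juniper=23 → close Juniper (overflow 10)
  23÷1 = 23 each, +1 to first 0

Closure order: Ironridge, Fernhollow, Juniper
Last habitat: Briarlake with 43 animals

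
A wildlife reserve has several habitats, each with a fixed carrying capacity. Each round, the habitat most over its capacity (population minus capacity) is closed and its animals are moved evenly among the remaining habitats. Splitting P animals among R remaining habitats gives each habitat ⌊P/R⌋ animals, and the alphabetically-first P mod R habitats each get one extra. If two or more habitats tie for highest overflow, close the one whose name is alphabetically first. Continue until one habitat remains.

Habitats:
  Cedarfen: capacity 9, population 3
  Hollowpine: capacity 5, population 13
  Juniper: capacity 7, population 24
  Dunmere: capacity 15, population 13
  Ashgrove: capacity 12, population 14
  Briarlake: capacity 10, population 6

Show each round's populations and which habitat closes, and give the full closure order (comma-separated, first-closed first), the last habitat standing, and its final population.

Closure order: Juniper, Hollowpine, Ashgrove, Dunmere, Briarlake
Last habitat: Cedarfen with 73 animals

Round 1: Ashgrove=14 Briarlake=6 Cedarfen=3 Dunmere=13 Hollowpine=13 Juniper=24 → close Juniper (overflow 17)
  24÷5 = 4 each, +1 to first 4
Round 2: Ashgrove=19 Briarlake=11 Cedarfen=8 Dunmere=18 Hollowpine=17 → close Hollowpine (overflow 12)
  17÷4 = 4 each, +1 to first 1
Round 3: Ashgrove=24 Briarlake=15 Cedarfen=12 Dunmere=22 → close Ashgrove (overflow 12)
  24÷3 = 8 each, +1 to first 0
Round 4: Briarlake=23 Cedarfen=20 Dunmere=30 → close Dunmere (overflow 15)
  30÷2 = 15 each, +1 to first 0
Round 5: Briarlake=38 Cedarfen=35 → close Briarlake (overflow 28)
  38÷1 = 38 each, +1 to first 0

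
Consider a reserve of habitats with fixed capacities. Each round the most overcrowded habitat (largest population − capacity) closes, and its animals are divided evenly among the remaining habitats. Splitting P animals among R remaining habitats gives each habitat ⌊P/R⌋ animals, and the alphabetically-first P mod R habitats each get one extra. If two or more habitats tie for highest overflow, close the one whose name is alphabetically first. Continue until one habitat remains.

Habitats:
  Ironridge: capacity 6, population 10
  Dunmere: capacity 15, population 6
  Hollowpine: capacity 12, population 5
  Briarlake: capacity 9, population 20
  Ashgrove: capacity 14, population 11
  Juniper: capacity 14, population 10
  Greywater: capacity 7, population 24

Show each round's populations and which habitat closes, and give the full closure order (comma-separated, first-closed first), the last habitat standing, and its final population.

Round 1: Ashgrove=11 Briarlake=20 Dunmere=6 Greywater=24 Hollowpine=5 Ironridge=10 Juniper=10 → close Greywater (overflow 17)
  24÷6 = 4 each, +1 to first 0
Round 2: Ashgrove=15 Briarlake=24 Dunmere=10 Hollowpine=9 Ironridge=14 Juniper=14 → close Briarlake (overflow 15)
  24÷5 = 4 each, +1 to first 4
Round 3: Ashgrove=20 Dunmere=15 Hollowpine=14 Ironridge=19 Juniper=18 → close Ironridge (overflow 13)
  19÷4 = 4 each, +1 to first 3
Round 4: Ashgrove=25 Dunmere=20 Hollowpine=19 Juniper=22 → close Ashgrove (overflow 11)
  25÷3 = 8 each, +1 to first 1
Round 5: Dunmere=29 Hollowpine=27 Juniper=30 → close Juniper (overflow 16)
  30÷2 = 15 each, +1 to first 0
Round 6: Dunmere=44 Hollowpine=42 → close Hollowpine (overflow 30)
  42÷1 = 42 each, +1 to first 0

Closure order: Greywater, Briarlake, Ironridge, Ashgrove, Juniper, Hollowpine
Last habitat: Dunmere with 86 animals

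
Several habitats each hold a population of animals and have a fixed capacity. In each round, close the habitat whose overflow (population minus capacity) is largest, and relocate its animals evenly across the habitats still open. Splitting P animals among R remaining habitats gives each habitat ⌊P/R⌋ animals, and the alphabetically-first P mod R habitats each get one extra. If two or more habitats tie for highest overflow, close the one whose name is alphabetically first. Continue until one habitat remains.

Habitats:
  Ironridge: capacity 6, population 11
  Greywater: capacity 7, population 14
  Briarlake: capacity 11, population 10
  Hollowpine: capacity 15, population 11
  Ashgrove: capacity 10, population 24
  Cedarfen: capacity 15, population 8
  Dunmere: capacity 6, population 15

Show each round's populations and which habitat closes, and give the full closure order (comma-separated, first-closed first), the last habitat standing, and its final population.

Closure order: Ashgrove, Dunmere, Greywater, Ironridge, Briarlake, Hollowpine
Last habitat: Cedarfen with 93 animals

Round 1: Ashgrove=24 Briarlake=10 Cedarfen=8 Dunmere=15 Greywater=14 Hollowpine=11 Ironridge=11 → close Ashgrove (overflow 14)
  24÷6 = 4 each, +1 to first 0
Round 2: Briarlake=14 Cedarfen=12 Dunmere=19 Greywater=18 Hollowpine=15 Ironridge=15 → close Dunmere (overflow 13)
  19÷5 = 3 each, +1 to first 4
Round 3: Briarlake=18 Cedarfen=16 Greywater=22 Hollowpine=19 Ironridge=18 → close Greywater (overflow 15)
  22÷4 = 5 each, +1 to first 2
Round 4: Briarlake=24 Cedarfen=22 Hollowpine=24 Ironridge=23 → close Ironridge (overflow 17)
  23÷3 = 7 each, +1 to first 2
Round 5: Briarlake=32 Cedarfen=30 Hollowpine=31 → close Briarlake (overflow 21)
  32÷2 = 16 each, +1 to first 0
Round 6: Cedarfen=46 Hollowpine=47 → close Hollowpine (overflow 32)
  47÷1 = 47 each, +1 to first 0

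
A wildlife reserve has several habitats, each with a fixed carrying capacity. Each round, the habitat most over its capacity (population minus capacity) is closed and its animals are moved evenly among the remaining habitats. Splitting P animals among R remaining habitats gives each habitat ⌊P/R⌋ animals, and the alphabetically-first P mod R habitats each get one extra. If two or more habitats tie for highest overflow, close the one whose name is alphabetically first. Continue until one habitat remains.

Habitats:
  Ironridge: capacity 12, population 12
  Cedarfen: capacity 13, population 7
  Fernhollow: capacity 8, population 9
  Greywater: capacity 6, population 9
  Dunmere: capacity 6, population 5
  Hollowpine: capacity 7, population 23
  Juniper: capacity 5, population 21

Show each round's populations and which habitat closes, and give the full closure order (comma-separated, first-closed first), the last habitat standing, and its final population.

Closure order: Hollowpine, Juniper, Greywater, Fernhollow, Dunmere, Ironridge
Last habitat: Cedarfen with 86 animals

Round 1: Cedarfen=7 Dunmere=5 Fernhollow=9 Greywater=9 Hollowpine=23 Ironridge=12 Juniper=21 → close Hollowpine (overflow 16)
  23÷6 = 3 each, +1 to first 5
Round 2: Cedarfen=11 Dunmere=9 Fernhollow=13 Greywater=13 Ironridge=16 Juniper=24 → close Juniper (overflow 19)
  24÷5 = 4 each, +1 to first 4
Round 3: Cedarfen=16 Dunmere=14 Fernhollow=18 Greywater=18 Ironridge=20 → close Greywater (overflow 12)
  18÷4 = 4 each, +1 to first 2
Round 4: Cedarfen=21 Dunmere=19 Fernhollow=22 Ironridge=24 → close Fernhollow (overflow 14)
  22÷3 = 7 each, +1 to first 1
Round 5: Cedarfen=29 Dunmere=26 Ironridge=31 → close Dunmere (overflow 20)
  26÷2 = 13 each, +1 to first 0
Round 6: Cedarfen=42 Ironridge=44 → close Ironridge (overflow 32)
  44÷1 = 44 each, +1 to first 0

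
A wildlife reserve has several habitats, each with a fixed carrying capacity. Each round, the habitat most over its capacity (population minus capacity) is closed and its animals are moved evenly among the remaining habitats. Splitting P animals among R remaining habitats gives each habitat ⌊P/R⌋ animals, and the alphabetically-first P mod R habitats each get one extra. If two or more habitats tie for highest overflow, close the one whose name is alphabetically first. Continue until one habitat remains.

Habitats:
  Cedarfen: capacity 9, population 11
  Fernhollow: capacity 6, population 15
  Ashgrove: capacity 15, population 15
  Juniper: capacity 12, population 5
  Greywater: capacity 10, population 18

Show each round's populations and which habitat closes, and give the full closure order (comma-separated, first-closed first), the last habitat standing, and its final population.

Round 1: Ashgrove=15 Cedarfen=11 Fernhollow=15 Greywater=18 Juniper=5 → close Fernhollow (overflow 9)
  15÷4 = 3 each, +1 to first 3
Round 2: Ashgrove=19 Cedarfen=15 Greywater=22 Juniper=8 → close Greywater (overflow 12)
  22÷3 = 7 each, +1 to first 1
Round 3: Ashgrove=27 Cedarfen=22 Juniper=15 → close Cedarfen (overflow 13)
  22÷2 = 11 each, +1 to first 0
Round 4: Ashgrove=38 Juniper=26 → close Ashgrove (overflow 23)
  38÷1 = 38 each, +1 to first 0

Closure order: Fernhollow, Greywater, Cedarfen, Ashgrove
Last habitat: Juniper with 64 animals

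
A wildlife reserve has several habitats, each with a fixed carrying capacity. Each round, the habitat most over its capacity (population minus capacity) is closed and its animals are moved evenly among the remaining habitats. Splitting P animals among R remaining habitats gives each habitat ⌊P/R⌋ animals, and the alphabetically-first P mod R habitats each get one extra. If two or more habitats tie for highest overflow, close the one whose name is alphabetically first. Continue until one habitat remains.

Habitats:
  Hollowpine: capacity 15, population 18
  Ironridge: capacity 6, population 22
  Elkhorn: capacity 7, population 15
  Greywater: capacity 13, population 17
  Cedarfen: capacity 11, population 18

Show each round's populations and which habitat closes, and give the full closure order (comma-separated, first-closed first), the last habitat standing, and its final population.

Round 1: Cedarfen=18 Elkhorn=15 Greywater=17 Hollowpine=18 Ironridge=22 → close Ironridge (overflow 16)
  22÷4 = 5 each, +1 to first 2
Round 2: Cedarfen=24 Elkhorn=21 Greywater=22 Hollowpine=23 → close Elkhorn (overflow 14)
  21÷3 = 7 each, +1 to first 0
Round 3: Cedarfen=31 Greywater=29 Hollowpine=30 → close Cedarfen (overflow 20)
  31÷2 = 15 each, +1 to first 1
Round 4: Greywater=45 Hollowpine=45 → close Greywater (overflow 32)
  45÷1 = 45 each, +1 to first 0

Closure order: Ironridge, Elkhorn, Cedarfen, Greywater
Last habitat: Hollowpine with 90 animals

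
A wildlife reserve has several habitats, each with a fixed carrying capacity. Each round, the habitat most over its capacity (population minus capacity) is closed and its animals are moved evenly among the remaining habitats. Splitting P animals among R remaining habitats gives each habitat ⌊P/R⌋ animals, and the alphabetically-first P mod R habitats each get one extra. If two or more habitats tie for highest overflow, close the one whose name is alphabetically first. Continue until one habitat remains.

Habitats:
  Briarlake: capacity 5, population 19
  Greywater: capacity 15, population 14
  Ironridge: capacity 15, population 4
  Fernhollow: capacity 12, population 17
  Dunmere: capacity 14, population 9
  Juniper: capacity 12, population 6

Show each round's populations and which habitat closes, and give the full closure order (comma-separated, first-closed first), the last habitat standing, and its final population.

Closure order: Briarlake, Fernhollow, Greywater, Dunmere, Juniper
Last habitat: Ironridge with 69 animals

Round 1: Briarlake=19 Dunmere=9 Fernhollow=17 Greywater=14 Ironridge=4 Juniper=6 → close Briarlake (overflow 14)
  19÷5 = 3 each, +1 to first 4
Round 2: Dunmere=13 Fernhollow=21 Greywater=18 Ironridge=8 Juniper=9 → close Fernhollow (overflow 9)
  21÷4 = 5 each, +1 to first 1
Round 3: Dunmere=19 Greywater=23 Ironridge=13 Juniper=14 → close Greywater (overflow 8)
  23÷3 = 7 each, +1 to first 2
Round 4: Dunmere=27 Ironridge=21 Juniper=21 → close Dunmere (overflow 13)
  27÷2 = 13 each, +1 to first 1
Round 5: Ironridge=35 Juniper=34 → close Juniper (overflow 22)
  34÷1 = 34 each, +1 to first 0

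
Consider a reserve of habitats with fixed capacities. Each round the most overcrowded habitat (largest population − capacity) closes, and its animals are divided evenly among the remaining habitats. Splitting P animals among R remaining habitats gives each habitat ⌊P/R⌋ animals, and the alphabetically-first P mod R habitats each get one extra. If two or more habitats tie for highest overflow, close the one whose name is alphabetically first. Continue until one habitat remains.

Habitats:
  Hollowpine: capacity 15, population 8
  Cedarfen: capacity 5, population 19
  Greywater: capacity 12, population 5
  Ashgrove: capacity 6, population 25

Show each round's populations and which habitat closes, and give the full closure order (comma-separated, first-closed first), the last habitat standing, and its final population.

Closure order: Ashgrove, Cedarfen, Greywater
Last habitat: Hollowpine with 57 animals

Round 1: Ashgrove=25 Cedarfen=19 Greywater=5 Hollowpine=8 → close Ashgrove (overflow 19)
  25÷3 = 8 each, +1 to first 1
Round 2: Cedarfen=28 Greywater=13 Hollowpine=16 → close Cedarfen (overflow 23)
  28÷2 = 14 each, +1 to first 0
Round 3: Greywater=27 Hollowpine=30 → close Greywater (overflow 15)
  27÷1 = 27 each, +1 to first 0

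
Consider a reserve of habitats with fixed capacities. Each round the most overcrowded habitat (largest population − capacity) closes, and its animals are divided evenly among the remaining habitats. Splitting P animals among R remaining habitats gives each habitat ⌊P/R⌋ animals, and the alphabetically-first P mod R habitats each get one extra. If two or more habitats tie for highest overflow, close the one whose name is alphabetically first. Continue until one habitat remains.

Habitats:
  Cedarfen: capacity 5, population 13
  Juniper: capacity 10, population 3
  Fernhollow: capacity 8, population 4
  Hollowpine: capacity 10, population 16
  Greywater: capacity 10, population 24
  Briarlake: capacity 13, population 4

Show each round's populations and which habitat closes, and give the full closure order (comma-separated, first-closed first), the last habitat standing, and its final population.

Round 1: Briarlake=4 Cedarfen=13 Fernhollow=4 Greywater=24 Hollowpine=16 Juniper=3 → close Greywater (overflow 14)
  24÷5 = 4 each, +1 to first 4
Round 2: Briarlake=9 Cedarfen=18 Fernhollow=9 Hollowpine=21 Juniper=7 → close Cedarfen (overflow 13)
  18÷4 = 4 each, +1 to first 2
Round 3: Briarlake=14 Fernhollow=14 Hollowpine=25 Juniper=11 → close Hollowpine (overflow 15)
  25÷3 = 8 each, +1 to first 1
Round 4: Briarlake=23 Fernhollow=22 Juniper=19 → close Fernhollow (overflow 14)
  22÷2 = 11 each, +1 to first 0
Round 5: Briarlake=34 Juniper=30 → close Briarlake (overflow 21)
  34÷1 = 34 each, +1 to first 0

Closure order: Greywater, Cedarfen, Hollowpine, Fernhollow, Briarlake
Last habitat: Juniper with 64 animals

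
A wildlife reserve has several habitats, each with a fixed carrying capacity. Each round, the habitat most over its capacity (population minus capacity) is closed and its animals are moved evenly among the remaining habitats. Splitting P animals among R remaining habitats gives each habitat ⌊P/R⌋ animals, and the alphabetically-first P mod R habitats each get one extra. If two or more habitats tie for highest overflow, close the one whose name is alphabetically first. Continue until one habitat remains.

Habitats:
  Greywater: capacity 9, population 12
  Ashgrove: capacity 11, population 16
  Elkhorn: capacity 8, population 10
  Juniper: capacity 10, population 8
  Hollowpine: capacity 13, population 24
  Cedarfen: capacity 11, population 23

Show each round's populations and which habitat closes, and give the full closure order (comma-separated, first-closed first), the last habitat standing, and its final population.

Closure order: Cedarfen, Hollowpine, Ashgrove, Elkhorn, Greywater
Last habitat: Juniper with 93 animals

Round 1: Ashgrove=16 Cedarfen=23 Elkhorn=10 Greywater=12 Hollowpine=24 Juniper=8 → close Cedarfen (overflow 12)
  23÷5 = 4 each, +1 to first 3
Round 2: Ashgrove=21 Elkhorn=15 Greywater=17 Hollowpine=28 Juniper=12 → close Hollowpine (overflow 15)
  28÷4 = 7 each, +1 to first 0
Round 3: Ashgrove=28 Elkhorn=22 Greywater=24 Juniper=19 → close Ashgrove (overflow 17)
  28÷3 = 9 each, +1 to first 1
Round 4: Elkhorn=32 Greywater=33 Juniper=28 → close Elkhorn (overflow 24)
  32÷2 = 16 each, +1 to first 0
Round 5: Greywater=49 Juniper=44 → close Greywater (overflow 40)
  49÷1 = 49 each, +1 to first 0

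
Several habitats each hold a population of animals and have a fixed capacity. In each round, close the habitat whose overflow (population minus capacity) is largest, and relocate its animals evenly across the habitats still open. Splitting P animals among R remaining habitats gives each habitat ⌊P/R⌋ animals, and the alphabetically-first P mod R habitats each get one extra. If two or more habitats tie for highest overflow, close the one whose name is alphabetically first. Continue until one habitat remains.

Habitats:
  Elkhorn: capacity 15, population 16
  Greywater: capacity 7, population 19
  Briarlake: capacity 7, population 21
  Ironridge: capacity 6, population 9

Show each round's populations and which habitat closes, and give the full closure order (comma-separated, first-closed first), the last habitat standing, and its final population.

Closure order: Briarlake, Greywater, Ironridge
Last habitat: Elkhorn with 65 animals

Round 1: Briarlake=21 Elkhorn=16 Greywater=19 Ironridge=9 → close Briarlake (overflow 14)
  21÷3 = 7 each, +1 to first 0
Round 2: Elkhorn=23 Greywater=26 Ironridge=16 → close Greywater (overflow 19)
  26÷2 = 13 each, +1 to first 0
Round 3: Elkhorn=36 Ironridge=29 → close Ironridge (overflow 23)
  29÷1 = 29 each, +1 to first 0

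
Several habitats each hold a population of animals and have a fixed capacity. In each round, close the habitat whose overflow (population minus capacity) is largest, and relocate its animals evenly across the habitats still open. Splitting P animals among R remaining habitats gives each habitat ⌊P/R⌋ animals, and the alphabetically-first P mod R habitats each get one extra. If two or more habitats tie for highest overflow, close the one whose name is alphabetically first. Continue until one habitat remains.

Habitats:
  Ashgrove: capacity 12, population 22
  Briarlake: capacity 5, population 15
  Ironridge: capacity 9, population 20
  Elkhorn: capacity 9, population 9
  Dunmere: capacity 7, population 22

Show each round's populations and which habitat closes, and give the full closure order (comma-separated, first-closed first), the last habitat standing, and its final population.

Round 1: Ashgrove=22 Briarlake=15 Dunmere=22 Elkhorn=9 Ironridge=20 → close Dunmere (overflow 15)
  22÷4 = 5 each, +1 to first 2
Round 2: Ashgrove=28 Briarlake=21 Elkhorn=14 Ironridge=25 → close Ashgrove (overflow 16)
  28÷3 = 9 each, +1 to first 1
Round 3: Briarlake=31 Elkhorn=23 Ironridge=34 → close Briarlake (overflow 26)
  31÷2 = 15 each, +1 to first 1
Round 4: Elkhorn=39 Ironridge=49 → close Ironridge (overflow 40)
  49÷1 = 49 each, +1 to first 0

Closure order: Dunmere, Ashgrove, Briarlake, Ironridge
Last habitat: Elkhorn with 88 animals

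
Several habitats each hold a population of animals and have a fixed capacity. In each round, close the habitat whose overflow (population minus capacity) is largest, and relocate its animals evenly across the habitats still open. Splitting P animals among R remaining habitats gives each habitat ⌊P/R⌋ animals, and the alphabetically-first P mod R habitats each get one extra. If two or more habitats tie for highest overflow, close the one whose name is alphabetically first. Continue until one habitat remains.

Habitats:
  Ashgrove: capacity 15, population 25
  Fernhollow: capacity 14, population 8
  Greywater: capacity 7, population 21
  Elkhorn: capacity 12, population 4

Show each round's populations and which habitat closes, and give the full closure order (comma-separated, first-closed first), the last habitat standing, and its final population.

Closure order: Greywater, Ashgrove, Fernhollow
Last habitat: Elkhorn with 58 animals

Round 1: Ashgrove=25 Elkhorn=4 Fernhollow=8 Greywater=21 → close Greywater (overflow 14)
  21÷3 = 7 each, +1 to first 0
Round 2: Ashgrove=32 Elkhorn=11 Fernhollow=15 → close Ashgrove (overflow 17)
  32÷2 = 16 each, +1 to first 0
Round 3: Elkhorn=27 Fernhollow=31 → close Fernhollow (overflow 17)
  31÷1 = 31 each, +1 to first 0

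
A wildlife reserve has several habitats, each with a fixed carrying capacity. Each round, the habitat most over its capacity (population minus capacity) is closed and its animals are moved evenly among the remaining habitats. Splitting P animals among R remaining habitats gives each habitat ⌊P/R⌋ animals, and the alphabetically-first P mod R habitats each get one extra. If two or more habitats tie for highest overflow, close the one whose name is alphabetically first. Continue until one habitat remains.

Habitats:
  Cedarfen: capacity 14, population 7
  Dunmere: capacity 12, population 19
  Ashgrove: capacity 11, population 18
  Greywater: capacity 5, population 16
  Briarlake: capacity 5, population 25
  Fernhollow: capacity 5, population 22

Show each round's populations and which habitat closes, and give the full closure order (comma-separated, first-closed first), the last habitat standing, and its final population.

Closure order: Briarlake, Fernhollow, Greywater, Ashgrove, Dunmere
Last habitat: Cedarfen with 107 animals

Round 1: Ashgrove=18 Briarlake=25 Cedarfen=7 Dunmere=19 Fernhollow=22 Greywater=16 → close Briarlake (overflow 20)
  25÷5 = 5 each, +1 to first 0
Round 2: Ashgrove=23 Cedarfen=12 Dunmere=24 Fernhollow=27 Greywater=21 → close Fernhollow (overflow 22)
  27÷4 = 6 each, +1 to first 3
Round 3: Ashgrove=30 Cedarfen=19 Dunmere=31 Greywater=27 → close Greywater (overflow 22)
  27÷3 = 9 each, +1 to first 0
Round 4: Ashgrove=39 Cedarfen=28 Dunmere=40 → close Ashgrove (overflow 28)
  39÷2 = 19 each, +1 to first 1
Round 5: Cedarfen=48 Dunmere=59 → close Dunmere (overflow 47)
  59÷1 = 59 each, +1 to first 0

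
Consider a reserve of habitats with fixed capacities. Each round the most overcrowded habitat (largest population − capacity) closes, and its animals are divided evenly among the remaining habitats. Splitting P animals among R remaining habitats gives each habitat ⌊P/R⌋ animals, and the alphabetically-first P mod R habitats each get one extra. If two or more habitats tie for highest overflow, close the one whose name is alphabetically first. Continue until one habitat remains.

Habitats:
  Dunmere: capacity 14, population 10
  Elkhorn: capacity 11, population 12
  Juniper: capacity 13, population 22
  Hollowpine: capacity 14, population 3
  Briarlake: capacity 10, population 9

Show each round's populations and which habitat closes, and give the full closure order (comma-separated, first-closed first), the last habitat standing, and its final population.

Round 1: Briarlake=9 Dunmere=10 Elkhorn=12 Hollowpine=3 Juniper=22 → close Juniper (overflow 9)
  22÷4 = 5 each, +1 to first 2
Round 2: Briarlake=15 Dunmere=16 Elkhorn=17 Hollowpine=8 → close Elkhorn (overflow 6)
  17÷3 = 5 each, +1 to first 2
Round 3: Briarlake=21 Dunmere=22 Hollowpine=13 → close Briarlake (overflow 11)
  21÷2 = 10 each, +1 to first 1
Round 4: Dunmere=33 Hollowpine=23 → close Dunmere (overflow 19)
  33÷1 = 33 each, +1 to first 0

Closure order: Juniper, Elkhorn, Briarlake, Dunmere
Last habitat: Hollowpine with 56 animals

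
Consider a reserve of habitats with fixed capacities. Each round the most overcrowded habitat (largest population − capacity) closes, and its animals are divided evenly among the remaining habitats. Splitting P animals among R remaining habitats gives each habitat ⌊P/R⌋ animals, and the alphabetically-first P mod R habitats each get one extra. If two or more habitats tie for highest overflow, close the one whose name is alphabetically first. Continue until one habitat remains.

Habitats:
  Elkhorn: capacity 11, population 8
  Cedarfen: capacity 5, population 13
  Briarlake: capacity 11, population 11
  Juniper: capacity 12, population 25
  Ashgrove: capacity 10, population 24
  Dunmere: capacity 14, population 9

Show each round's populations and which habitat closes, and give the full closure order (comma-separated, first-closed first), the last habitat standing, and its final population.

Round 1: Ashgrove=24 Briarlake=11 Cedarfen=13 Dunmere=9 Elkhorn=8 Juniper=25 → close Ashgrove (overflow 14)
  24÷5 = 4 each, +1 to first 4
Round 2: Briarlake=16 Cedarfen=18 Dunmere=14 Elkhorn=13 Juniper=29 → close Juniper (overflow 17)
  29÷4 = 7 each, +1 to first 1
Round 3: Briarlake=24 Cedarfen=25 Dunmere=21 Elkhorn=20 → close Cedarfen (overflow 20)
  25÷3 = 8 each, +1 to first 1
Round 4: Briarlake=33 Dunmere=29 Elkhorn=28 → close Briarlake (overflow 22)
  33÷2 = 16 each, +1 to first 1
Round 5: Dunmere=46 Elkhorn=44 → close Elkhorn (overflow 33)
  44÷1 = 44 each, +1 to first 0

Closure order: Ashgrove, Juniper, Cedarfen, Briarlake, Elkhorn
Last habitat: Dunmere with 90 animals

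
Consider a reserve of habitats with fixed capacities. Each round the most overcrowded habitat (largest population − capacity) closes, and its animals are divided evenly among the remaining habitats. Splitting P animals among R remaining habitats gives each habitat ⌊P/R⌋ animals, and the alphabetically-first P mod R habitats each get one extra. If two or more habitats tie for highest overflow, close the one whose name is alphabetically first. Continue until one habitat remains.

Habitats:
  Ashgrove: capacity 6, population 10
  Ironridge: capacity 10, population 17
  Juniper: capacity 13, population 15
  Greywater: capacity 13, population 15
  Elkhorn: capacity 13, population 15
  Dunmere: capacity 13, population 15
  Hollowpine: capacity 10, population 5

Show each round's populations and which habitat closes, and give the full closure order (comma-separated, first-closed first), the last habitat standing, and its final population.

Closure order: Ironridge, Ashgrove, Dunmere, Elkhorn, Greywater, Juniper
Last habitat: Hollowpine with 92 animals

Round 1: Ashgrove=10 Dunmere=15 Elkhorn=15 Greywater=15 Hollowpine=5 Ironridge=17 Juniper=15 → close Ironridge (overflow 7)
  17÷6 = 2 each, +1 to first 5
Round 2: Ashgrove=13 Dunmere=18 Elkhorn=18 Greywater=18 Hollowpine=8 Juniper=17 → close Ashgrove (overflow 7)
  13÷5 = 2 each, +1 to first 3
Round 3: Dunmere=21 Elkhorn=21 Greywater=21 Hollowpine=10 Juniper=19 → close Dunmere (overflow 8)
  21÷4 = 5 each, +1 to first 1
Round 4: Elkhorn=27 Greywater=26 Hollowpine=15 Juniper=24 → close Elkhorn (overflow 14)
  27÷3 = 9 each, +1 to first 0
Round 5: Greywater=35 Hollowpine=24 Juniper=33 → close Greywater (overflow 22)
  35÷2 = 17 each, +1 to first 1
Round 6: Hollowpine=42 Juniper=50 → close Juniper (overflow 37)
  50÷1 = 50 each, +1 to first 0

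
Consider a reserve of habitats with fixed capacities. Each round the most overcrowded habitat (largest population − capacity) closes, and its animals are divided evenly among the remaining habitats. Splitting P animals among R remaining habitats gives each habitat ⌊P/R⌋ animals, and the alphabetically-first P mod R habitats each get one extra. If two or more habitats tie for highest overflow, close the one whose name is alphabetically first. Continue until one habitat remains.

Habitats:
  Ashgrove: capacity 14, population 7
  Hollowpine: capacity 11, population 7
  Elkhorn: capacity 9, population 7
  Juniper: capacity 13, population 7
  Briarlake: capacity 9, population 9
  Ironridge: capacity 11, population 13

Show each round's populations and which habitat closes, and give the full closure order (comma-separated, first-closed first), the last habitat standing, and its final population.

Round 1: Ashgrove=7 Briarlake=9 Elkhorn=7 Hollowpine=7 Ironridge=13 Juniper=7 → close Ironridge (overflow 2)
  13÷5 = 2 each, +1 to first 3
Round 2: Ashgrove=10 Briarlake=12 Elkhorn=10 Hollowpine=9 Juniper=9 → close Briarlake (overflow 3)
  12÷4 = 3 each, +1 to first 0
Round 3: Ashgrove=13 Elkhorn=13 Hollowpine=12 Juniper=12 → close Elkhorn (overflow 4)
  13÷3 = 4 each, +1 to first 1
Round 4: Ashgrove=18 Hollowpine=16 Juniper=16 → close Hollowpine (overflow 5)
  16÷2 = 8 each, +1 to first 0
Round 5: Ashgrove=26 Juniper=24 → close Ashgrove (overflow 12)
  26÷1 = 26 each, +1 to first 0

Closure order: Ironridge, Briarlake, Elkhorn, Hollowpine, Ashgrove
Last habitat: Juniper with 50 animals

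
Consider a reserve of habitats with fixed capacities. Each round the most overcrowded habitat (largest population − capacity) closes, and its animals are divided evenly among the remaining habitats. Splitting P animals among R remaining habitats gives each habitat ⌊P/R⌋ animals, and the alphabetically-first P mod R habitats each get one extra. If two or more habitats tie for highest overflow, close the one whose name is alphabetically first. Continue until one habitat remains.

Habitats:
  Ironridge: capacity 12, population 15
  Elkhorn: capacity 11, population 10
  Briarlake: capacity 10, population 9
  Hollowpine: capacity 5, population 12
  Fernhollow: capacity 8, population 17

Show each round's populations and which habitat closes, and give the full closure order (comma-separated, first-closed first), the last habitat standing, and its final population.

Closure order: Fernhollow, Hollowpine, Ironridge, Briarlake
Last habitat: Elkhorn with 63 animals

Round 1: Briarlake=9 Elkhorn=10 Fernhollow=17 Hollowpine=12 Ironridge=15 → close Fernhollow (overflow 9)
  17÷4 = 4 each, +1 to first 1
Round 2: Briarlake=14 Elkhorn=14 Hollowpine=16 Ironridge=19 → close Hollowpine (overflow 11)
  16÷3 = 5 each, +1 to first 1
Round 3: Briarlake=20 Elkhorn=19 Ironridge=24 → close Ironridge (overflow 12)
  24÷2 = 12 each, +1 to first 0
Round 4: Briarlake=32 Elkhorn=31 → close Briarlake (overflow 22)
  32÷1 = 32 each, +1 to first 0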